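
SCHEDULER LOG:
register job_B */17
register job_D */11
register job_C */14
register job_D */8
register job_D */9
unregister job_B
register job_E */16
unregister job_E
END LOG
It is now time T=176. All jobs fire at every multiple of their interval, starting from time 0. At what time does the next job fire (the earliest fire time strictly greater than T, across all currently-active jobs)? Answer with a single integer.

Answer: 180

Derivation:
Op 1: register job_B */17 -> active={job_B:*/17}
Op 2: register job_D */11 -> active={job_B:*/17, job_D:*/11}
Op 3: register job_C */14 -> active={job_B:*/17, job_C:*/14, job_D:*/11}
Op 4: register job_D */8 -> active={job_B:*/17, job_C:*/14, job_D:*/8}
Op 5: register job_D */9 -> active={job_B:*/17, job_C:*/14, job_D:*/9}
Op 6: unregister job_B -> active={job_C:*/14, job_D:*/9}
Op 7: register job_E */16 -> active={job_C:*/14, job_D:*/9, job_E:*/16}
Op 8: unregister job_E -> active={job_C:*/14, job_D:*/9}
  job_C: interval 14, next fire after T=176 is 182
  job_D: interval 9, next fire after T=176 is 180
Earliest fire time = 180 (job job_D)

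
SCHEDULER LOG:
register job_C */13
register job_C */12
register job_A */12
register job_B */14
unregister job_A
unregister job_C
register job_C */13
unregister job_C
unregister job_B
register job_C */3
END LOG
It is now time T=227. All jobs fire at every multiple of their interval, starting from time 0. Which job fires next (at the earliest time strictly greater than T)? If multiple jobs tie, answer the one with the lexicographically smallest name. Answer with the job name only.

Answer: job_C

Derivation:
Op 1: register job_C */13 -> active={job_C:*/13}
Op 2: register job_C */12 -> active={job_C:*/12}
Op 3: register job_A */12 -> active={job_A:*/12, job_C:*/12}
Op 4: register job_B */14 -> active={job_A:*/12, job_B:*/14, job_C:*/12}
Op 5: unregister job_A -> active={job_B:*/14, job_C:*/12}
Op 6: unregister job_C -> active={job_B:*/14}
Op 7: register job_C */13 -> active={job_B:*/14, job_C:*/13}
Op 8: unregister job_C -> active={job_B:*/14}
Op 9: unregister job_B -> active={}
Op 10: register job_C */3 -> active={job_C:*/3}
  job_C: interval 3, next fire after T=227 is 228
Earliest = 228, winner (lex tiebreak) = job_C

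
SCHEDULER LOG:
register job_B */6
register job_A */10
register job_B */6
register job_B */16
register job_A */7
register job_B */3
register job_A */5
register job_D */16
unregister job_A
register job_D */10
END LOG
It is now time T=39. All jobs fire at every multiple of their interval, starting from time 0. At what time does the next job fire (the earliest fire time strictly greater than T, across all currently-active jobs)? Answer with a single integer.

Answer: 40

Derivation:
Op 1: register job_B */6 -> active={job_B:*/6}
Op 2: register job_A */10 -> active={job_A:*/10, job_B:*/6}
Op 3: register job_B */6 -> active={job_A:*/10, job_B:*/6}
Op 4: register job_B */16 -> active={job_A:*/10, job_B:*/16}
Op 5: register job_A */7 -> active={job_A:*/7, job_B:*/16}
Op 6: register job_B */3 -> active={job_A:*/7, job_B:*/3}
Op 7: register job_A */5 -> active={job_A:*/5, job_B:*/3}
Op 8: register job_D */16 -> active={job_A:*/5, job_B:*/3, job_D:*/16}
Op 9: unregister job_A -> active={job_B:*/3, job_D:*/16}
Op 10: register job_D */10 -> active={job_B:*/3, job_D:*/10}
  job_B: interval 3, next fire after T=39 is 42
  job_D: interval 10, next fire after T=39 is 40
Earliest fire time = 40 (job job_D)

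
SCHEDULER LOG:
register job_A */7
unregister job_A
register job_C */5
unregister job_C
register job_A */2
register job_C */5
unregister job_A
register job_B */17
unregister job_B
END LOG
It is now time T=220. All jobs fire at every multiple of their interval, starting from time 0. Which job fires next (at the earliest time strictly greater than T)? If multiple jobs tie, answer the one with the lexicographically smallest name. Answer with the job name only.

Answer: job_C

Derivation:
Op 1: register job_A */7 -> active={job_A:*/7}
Op 2: unregister job_A -> active={}
Op 3: register job_C */5 -> active={job_C:*/5}
Op 4: unregister job_C -> active={}
Op 5: register job_A */2 -> active={job_A:*/2}
Op 6: register job_C */5 -> active={job_A:*/2, job_C:*/5}
Op 7: unregister job_A -> active={job_C:*/5}
Op 8: register job_B */17 -> active={job_B:*/17, job_C:*/5}
Op 9: unregister job_B -> active={job_C:*/5}
  job_C: interval 5, next fire after T=220 is 225
Earliest = 225, winner (lex tiebreak) = job_C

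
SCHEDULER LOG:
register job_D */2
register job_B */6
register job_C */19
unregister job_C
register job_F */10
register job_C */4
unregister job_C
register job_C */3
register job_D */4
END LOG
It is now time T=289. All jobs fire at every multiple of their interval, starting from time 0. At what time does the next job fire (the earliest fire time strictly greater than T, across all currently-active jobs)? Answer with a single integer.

Answer: 290

Derivation:
Op 1: register job_D */2 -> active={job_D:*/2}
Op 2: register job_B */6 -> active={job_B:*/6, job_D:*/2}
Op 3: register job_C */19 -> active={job_B:*/6, job_C:*/19, job_D:*/2}
Op 4: unregister job_C -> active={job_B:*/6, job_D:*/2}
Op 5: register job_F */10 -> active={job_B:*/6, job_D:*/2, job_F:*/10}
Op 6: register job_C */4 -> active={job_B:*/6, job_C:*/4, job_D:*/2, job_F:*/10}
Op 7: unregister job_C -> active={job_B:*/6, job_D:*/2, job_F:*/10}
Op 8: register job_C */3 -> active={job_B:*/6, job_C:*/3, job_D:*/2, job_F:*/10}
Op 9: register job_D */4 -> active={job_B:*/6, job_C:*/3, job_D:*/4, job_F:*/10}
  job_B: interval 6, next fire after T=289 is 294
  job_C: interval 3, next fire after T=289 is 291
  job_D: interval 4, next fire after T=289 is 292
  job_F: interval 10, next fire after T=289 is 290
Earliest fire time = 290 (job job_F)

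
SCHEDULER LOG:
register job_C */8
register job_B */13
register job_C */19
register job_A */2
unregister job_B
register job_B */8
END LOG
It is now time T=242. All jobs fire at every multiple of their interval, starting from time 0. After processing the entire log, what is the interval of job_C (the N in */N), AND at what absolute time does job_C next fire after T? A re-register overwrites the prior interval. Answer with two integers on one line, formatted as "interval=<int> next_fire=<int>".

Op 1: register job_C */8 -> active={job_C:*/8}
Op 2: register job_B */13 -> active={job_B:*/13, job_C:*/8}
Op 3: register job_C */19 -> active={job_B:*/13, job_C:*/19}
Op 4: register job_A */2 -> active={job_A:*/2, job_B:*/13, job_C:*/19}
Op 5: unregister job_B -> active={job_A:*/2, job_C:*/19}
Op 6: register job_B */8 -> active={job_A:*/2, job_B:*/8, job_C:*/19}
Final interval of job_C = 19
Next fire of job_C after T=242: (242//19+1)*19 = 247

Answer: interval=19 next_fire=247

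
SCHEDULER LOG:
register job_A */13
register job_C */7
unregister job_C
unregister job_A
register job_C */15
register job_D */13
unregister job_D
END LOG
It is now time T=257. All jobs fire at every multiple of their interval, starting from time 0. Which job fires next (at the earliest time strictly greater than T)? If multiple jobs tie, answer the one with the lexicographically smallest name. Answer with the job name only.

Op 1: register job_A */13 -> active={job_A:*/13}
Op 2: register job_C */7 -> active={job_A:*/13, job_C:*/7}
Op 3: unregister job_C -> active={job_A:*/13}
Op 4: unregister job_A -> active={}
Op 5: register job_C */15 -> active={job_C:*/15}
Op 6: register job_D */13 -> active={job_C:*/15, job_D:*/13}
Op 7: unregister job_D -> active={job_C:*/15}
  job_C: interval 15, next fire after T=257 is 270
Earliest = 270, winner (lex tiebreak) = job_C

Answer: job_C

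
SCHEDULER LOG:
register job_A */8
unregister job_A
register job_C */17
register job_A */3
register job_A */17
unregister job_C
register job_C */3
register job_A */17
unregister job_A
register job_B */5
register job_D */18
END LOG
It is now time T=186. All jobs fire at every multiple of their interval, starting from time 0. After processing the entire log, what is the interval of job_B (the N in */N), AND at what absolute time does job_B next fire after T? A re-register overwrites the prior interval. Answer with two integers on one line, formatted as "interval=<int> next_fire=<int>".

Answer: interval=5 next_fire=190

Derivation:
Op 1: register job_A */8 -> active={job_A:*/8}
Op 2: unregister job_A -> active={}
Op 3: register job_C */17 -> active={job_C:*/17}
Op 4: register job_A */3 -> active={job_A:*/3, job_C:*/17}
Op 5: register job_A */17 -> active={job_A:*/17, job_C:*/17}
Op 6: unregister job_C -> active={job_A:*/17}
Op 7: register job_C */3 -> active={job_A:*/17, job_C:*/3}
Op 8: register job_A */17 -> active={job_A:*/17, job_C:*/3}
Op 9: unregister job_A -> active={job_C:*/3}
Op 10: register job_B */5 -> active={job_B:*/5, job_C:*/3}
Op 11: register job_D */18 -> active={job_B:*/5, job_C:*/3, job_D:*/18}
Final interval of job_B = 5
Next fire of job_B after T=186: (186//5+1)*5 = 190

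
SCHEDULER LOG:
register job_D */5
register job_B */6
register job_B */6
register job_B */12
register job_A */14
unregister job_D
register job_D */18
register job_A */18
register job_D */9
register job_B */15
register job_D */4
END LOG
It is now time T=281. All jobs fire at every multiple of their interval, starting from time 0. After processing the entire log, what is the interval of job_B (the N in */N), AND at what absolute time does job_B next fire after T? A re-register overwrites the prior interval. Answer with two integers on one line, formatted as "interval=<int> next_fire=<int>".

Op 1: register job_D */5 -> active={job_D:*/5}
Op 2: register job_B */6 -> active={job_B:*/6, job_D:*/5}
Op 3: register job_B */6 -> active={job_B:*/6, job_D:*/5}
Op 4: register job_B */12 -> active={job_B:*/12, job_D:*/5}
Op 5: register job_A */14 -> active={job_A:*/14, job_B:*/12, job_D:*/5}
Op 6: unregister job_D -> active={job_A:*/14, job_B:*/12}
Op 7: register job_D */18 -> active={job_A:*/14, job_B:*/12, job_D:*/18}
Op 8: register job_A */18 -> active={job_A:*/18, job_B:*/12, job_D:*/18}
Op 9: register job_D */9 -> active={job_A:*/18, job_B:*/12, job_D:*/9}
Op 10: register job_B */15 -> active={job_A:*/18, job_B:*/15, job_D:*/9}
Op 11: register job_D */4 -> active={job_A:*/18, job_B:*/15, job_D:*/4}
Final interval of job_B = 15
Next fire of job_B after T=281: (281//15+1)*15 = 285

Answer: interval=15 next_fire=285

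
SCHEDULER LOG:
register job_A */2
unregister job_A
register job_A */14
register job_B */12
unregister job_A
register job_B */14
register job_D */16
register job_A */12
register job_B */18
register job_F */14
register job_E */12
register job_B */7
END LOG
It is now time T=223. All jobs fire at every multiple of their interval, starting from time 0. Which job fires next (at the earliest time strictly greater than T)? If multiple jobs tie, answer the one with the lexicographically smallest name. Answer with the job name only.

Op 1: register job_A */2 -> active={job_A:*/2}
Op 2: unregister job_A -> active={}
Op 3: register job_A */14 -> active={job_A:*/14}
Op 4: register job_B */12 -> active={job_A:*/14, job_B:*/12}
Op 5: unregister job_A -> active={job_B:*/12}
Op 6: register job_B */14 -> active={job_B:*/14}
Op 7: register job_D */16 -> active={job_B:*/14, job_D:*/16}
Op 8: register job_A */12 -> active={job_A:*/12, job_B:*/14, job_D:*/16}
Op 9: register job_B */18 -> active={job_A:*/12, job_B:*/18, job_D:*/16}
Op 10: register job_F */14 -> active={job_A:*/12, job_B:*/18, job_D:*/16, job_F:*/14}
Op 11: register job_E */12 -> active={job_A:*/12, job_B:*/18, job_D:*/16, job_E:*/12, job_F:*/14}
Op 12: register job_B */7 -> active={job_A:*/12, job_B:*/7, job_D:*/16, job_E:*/12, job_F:*/14}
  job_A: interval 12, next fire after T=223 is 228
  job_B: interval 7, next fire after T=223 is 224
  job_D: interval 16, next fire after T=223 is 224
  job_E: interval 12, next fire after T=223 is 228
  job_F: interval 14, next fire after T=223 is 224
Earliest = 224, winner (lex tiebreak) = job_B

Answer: job_B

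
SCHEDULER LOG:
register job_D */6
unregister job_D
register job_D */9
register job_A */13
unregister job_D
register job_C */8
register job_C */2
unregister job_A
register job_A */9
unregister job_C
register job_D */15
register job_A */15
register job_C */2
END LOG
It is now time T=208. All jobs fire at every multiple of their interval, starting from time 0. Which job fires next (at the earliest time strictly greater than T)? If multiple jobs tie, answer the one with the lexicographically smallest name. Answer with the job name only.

Op 1: register job_D */6 -> active={job_D:*/6}
Op 2: unregister job_D -> active={}
Op 3: register job_D */9 -> active={job_D:*/9}
Op 4: register job_A */13 -> active={job_A:*/13, job_D:*/9}
Op 5: unregister job_D -> active={job_A:*/13}
Op 6: register job_C */8 -> active={job_A:*/13, job_C:*/8}
Op 7: register job_C */2 -> active={job_A:*/13, job_C:*/2}
Op 8: unregister job_A -> active={job_C:*/2}
Op 9: register job_A */9 -> active={job_A:*/9, job_C:*/2}
Op 10: unregister job_C -> active={job_A:*/9}
Op 11: register job_D */15 -> active={job_A:*/9, job_D:*/15}
Op 12: register job_A */15 -> active={job_A:*/15, job_D:*/15}
Op 13: register job_C */2 -> active={job_A:*/15, job_C:*/2, job_D:*/15}
  job_A: interval 15, next fire after T=208 is 210
  job_C: interval 2, next fire after T=208 is 210
  job_D: interval 15, next fire after T=208 is 210
Earliest = 210, winner (lex tiebreak) = job_A

Answer: job_A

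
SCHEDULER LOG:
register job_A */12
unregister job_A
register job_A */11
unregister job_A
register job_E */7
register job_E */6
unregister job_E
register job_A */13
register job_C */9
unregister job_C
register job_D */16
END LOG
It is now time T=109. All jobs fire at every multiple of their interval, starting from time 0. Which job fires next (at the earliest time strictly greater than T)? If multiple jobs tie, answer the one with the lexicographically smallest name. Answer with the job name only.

Answer: job_D

Derivation:
Op 1: register job_A */12 -> active={job_A:*/12}
Op 2: unregister job_A -> active={}
Op 3: register job_A */11 -> active={job_A:*/11}
Op 4: unregister job_A -> active={}
Op 5: register job_E */7 -> active={job_E:*/7}
Op 6: register job_E */6 -> active={job_E:*/6}
Op 7: unregister job_E -> active={}
Op 8: register job_A */13 -> active={job_A:*/13}
Op 9: register job_C */9 -> active={job_A:*/13, job_C:*/9}
Op 10: unregister job_C -> active={job_A:*/13}
Op 11: register job_D */16 -> active={job_A:*/13, job_D:*/16}
  job_A: interval 13, next fire after T=109 is 117
  job_D: interval 16, next fire after T=109 is 112
Earliest = 112, winner (lex tiebreak) = job_D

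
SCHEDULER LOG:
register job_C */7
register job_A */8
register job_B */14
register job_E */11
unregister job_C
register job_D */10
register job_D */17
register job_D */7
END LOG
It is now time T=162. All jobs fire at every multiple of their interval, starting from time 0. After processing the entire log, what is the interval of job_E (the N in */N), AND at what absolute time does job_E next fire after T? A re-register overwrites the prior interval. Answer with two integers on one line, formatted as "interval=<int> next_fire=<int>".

Op 1: register job_C */7 -> active={job_C:*/7}
Op 2: register job_A */8 -> active={job_A:*/8, job_C:*/7}
Op 3: register job_B */14 -> active={job_A:*/8, job_B:*/14, job_C:*/7}
Op 4: register job_E */11 -> active={job_A:*/8, job_B:*/14, job_C:*/7, job_E:*/11}
Op 5: unregister job_C -> active={job_A:*/8, job_B:*/14, job_E:*/11}
Op 6: register job_D */10 -> active={job_A:*/8, job_B:*/14, job_D:*/10, job_E:*/11}
Op 7: register job_D */17 -> active={job_A:*/8, job_B:*/14, job_D:*/17, job_E:*/11}
Op 8: register job_D */7 -> active={job_A:*/8, job_B:*/14, job_D:*/7, job_E:*/11}
Final interval of job_E = 11
Next fire of job_E after T=162: (162//11+1)*11 = 165

Answer: interval=11 next_fire=165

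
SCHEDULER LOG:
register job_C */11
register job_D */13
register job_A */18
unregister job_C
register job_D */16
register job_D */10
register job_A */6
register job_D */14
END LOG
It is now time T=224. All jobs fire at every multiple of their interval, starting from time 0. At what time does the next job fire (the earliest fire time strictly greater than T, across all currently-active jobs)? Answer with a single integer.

Op 1: register job_C */11 -> active={job_C:*/11}
Op 2: register job_D */13 -> active={job_C:*/11, job_D:*/13}
Op 3: register job_A */18 -> active={job_A:*/18, job_C:*/11, job_D:*/13}
Op 4: unregister job_C -> active={job_A:*/18, job_D:*/13}
Op 5: register job_D */16 -> active={job_A:*/18, job_D:*/16}
Op 6: register job_D */10 -> active={job_A:*/18, job_D:*/10}
Op 7: register job_A */6 -> active={job_A:*/6, job_D:*/10}
Op 8: register job_D */14 -> active={job_A:*/6, job_D:*/14}
  job_A: interval 6, next fire after T=224 is 228
  job_D: interval 14, next fire after T=224 is 238
Earliest fire time = 228 (job job_A)

Answer: 228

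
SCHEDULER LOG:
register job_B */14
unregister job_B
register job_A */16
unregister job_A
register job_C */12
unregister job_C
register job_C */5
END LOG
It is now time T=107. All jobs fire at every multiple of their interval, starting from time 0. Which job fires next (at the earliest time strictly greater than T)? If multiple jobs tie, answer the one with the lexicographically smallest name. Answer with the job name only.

Op 1: register job_B */14 -> active={job_B:*/14}
Op 2: unregister job_B -> active={}
Op 3: register job_A */16 -> active={job_A:*/16}
Op 4: unregister job_A -> active={}
Op 5: register job_C */12 -> active={job_C:*/12}
Op 6: unregister job_C -> active={}
Op 7: register job_C */5 -> active={job_C:*/5}
  job_C: interval 5, next fire after T=107 is 110
Earliest = 110, winner (lex tiebreak) = job_C

Answer: job_C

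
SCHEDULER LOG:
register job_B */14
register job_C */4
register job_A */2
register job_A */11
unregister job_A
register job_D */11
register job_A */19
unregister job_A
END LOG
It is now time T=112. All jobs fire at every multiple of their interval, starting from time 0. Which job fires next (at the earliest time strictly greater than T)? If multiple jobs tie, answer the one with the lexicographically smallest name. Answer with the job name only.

Answer: job_C

Derivation:
Op 1: register job_B */14 -> active={job_B:*/14}
Op 2: register job_C */4 -> active={job_B:*/14, job_C:*/4}
Op 3: register job_A */2 -> active={job_A:*/2, job_B:*/14, job_C:*/4}
Op 4: register job_A */11 -> active={job_A:*/11, job_B:*/14, job_C:*/4}
Op 5: unregister job_A -> active={job_B:*/14, job_C:*/4}
Op 6: register job_D */11 -> active={job_B:*/14, job_C:*/4, job_D:*/11}
Op 7: register job_A */19 -> active={job_A:*/19, job_B:*/14, job_C:*/4, job_D:*/11}
Op 8: unregister job_A -> active={job_B:*/14, job_C:*/4, job_D:*/11}
  job_B: interval 14, next fire after T=112 is 126
  job_C: interval 4, next fire after T=112 is 116
  job_D: interval 11, next fire after T=112 is 121
Earliest = 116, winner (lex tiebreak) = job_C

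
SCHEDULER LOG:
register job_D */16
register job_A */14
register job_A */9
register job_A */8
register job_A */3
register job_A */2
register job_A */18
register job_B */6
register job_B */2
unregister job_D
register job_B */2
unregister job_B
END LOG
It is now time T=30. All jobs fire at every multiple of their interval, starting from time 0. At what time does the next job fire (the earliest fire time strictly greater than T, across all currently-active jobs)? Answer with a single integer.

Answer: 36

Derivation:
Op 1: register job_D */16 -> active={job_D:*/16}
Op 2: register job_A */14 -> active={job_A:*/14, job_D:*/16}
Op 3: register job_A */9 -> active={job_A:*/9, job_D:*/16}
Op 4: register job_A */8 -> active={job_A:*/8, job_D:*/16}
Op 5: register job_A */3 -> active={job_A:*/3, job_D:*/16}
Op 6: register job_A */2 -> active={job_A:*/2, job_D:*/16}
Op 7: register job_A */18 -> active={job_A:*/18, job_D:*/16}
Op 8: register job_B */6 -> active={job_A:*/18, job_B:*/6, job_D:*/16}
Op 9: register job_B */2 -> active={job_A:*/18, job_B:*/2, job_D:*/16}
Op 10: unregister job_D -> active={job_A:*/18, job_B:*/2}
Op 11: register job_B */2 -> active={job_A:*/18, job_B:*/2}
Op 12: unregister job_B -> active={job_A:*/18}
  job_A: interval 18, next fire after T=30 is 36
Earliest fire time = 36 (job job_A)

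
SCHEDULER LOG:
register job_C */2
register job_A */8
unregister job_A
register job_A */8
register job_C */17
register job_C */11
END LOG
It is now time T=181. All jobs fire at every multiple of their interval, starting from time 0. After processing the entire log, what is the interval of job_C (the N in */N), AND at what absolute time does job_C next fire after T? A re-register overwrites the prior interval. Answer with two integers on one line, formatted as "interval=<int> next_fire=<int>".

Op 1: register job_C */2 -> active={job_C:*/2}
Op 2: register job_A */8 -> active={job_A:*/8, job_C:*/2}
Op 3: unregister job_A -> active={job_C:*/2}
Op 4: register job_A */8 -> active={job_A:*/8, job_C:*/2}
Op 5: register job_C */17 -> active={job_A:*/8, job_C:*/17}
Op 6: register job_C */11 -> active={job_A:*/8, job_C:*/11}
Final interval of job_C = 11
Next fire of job_C after T=181: (181//11+1)*11 = 187

Answer: interval=11 next_fire=187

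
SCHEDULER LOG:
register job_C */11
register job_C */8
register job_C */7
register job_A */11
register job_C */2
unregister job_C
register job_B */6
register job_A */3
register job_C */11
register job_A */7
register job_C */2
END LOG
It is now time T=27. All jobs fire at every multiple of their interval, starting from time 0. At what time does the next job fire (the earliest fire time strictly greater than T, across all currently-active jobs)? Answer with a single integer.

Answer: 28

Derivation:
Op 1: register job_C */11 -> active={job_C:*/11}
Op 2: register job_C */8 -> active={job_C:*/8}
Op 3: register job_C */7 -> active={job_C:*/7}
Op 4: register job_A */11 -> active={job_A:*/11, job_C:*/7}
Op 5: register job_C */2 -> active={job_A:*/11, job_C:*/2}
Op 6: unregister job_C -> active={job_A:*/11}
Op 7: register job_B */6 -> active={job_A:*/11, job_B:*/6}
Op 8: register job_A */3 -> active={job_A:*/3, job_B:*/6}
Op 9: register job_C */11 -> active={job_A:*/3, job_B:*/6, job_C:*/11}
Op 10: register job_A */7 -> active={job_A:*/7, job_B:*/6, job_C:*/11}
Op 11: register job_C */2 -> active={job_A:*/7, job_B:*/6, job_C:*/2}
  job_A: interval 7, next fire after T=27 is 28
  job_B: interval 6, next fire after T=27 is 30
  job_C: interval 2, next fire after T=27 is 28
Earliest fire time = 28 (job job_A)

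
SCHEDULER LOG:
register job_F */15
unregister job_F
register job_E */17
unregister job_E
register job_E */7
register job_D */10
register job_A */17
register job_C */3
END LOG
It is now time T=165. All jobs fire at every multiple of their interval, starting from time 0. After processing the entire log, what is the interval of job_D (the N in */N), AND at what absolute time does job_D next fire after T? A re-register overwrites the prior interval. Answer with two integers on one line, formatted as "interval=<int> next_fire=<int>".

Op 1: register job_F */15 -> active={job_F:*/15}
Op 2: unregister job_F -> active={}
Op 3: register job_E */17 -> active={job_E:*/17}
Op 4: unregister job_E -> active={}
Op 5: register job_E */7 -> active={job_E:*/7}
Op 6: register job_D */10 -> active={job_D:*/10, job_E:*/7}
Op 7: register job_A */17 -> active={job_A:*/17, job_D:*/10, job_E:*/7}
Op 8: register job_C */3 -> active={job_A:*/17, job_C:*/3, job_D:*/10, job_E:*/7}
Final interval of job_D = 10
Next fire of job_D after T=165: (165//10+1)*10 = 170

Answer: interval=10 next_fire=170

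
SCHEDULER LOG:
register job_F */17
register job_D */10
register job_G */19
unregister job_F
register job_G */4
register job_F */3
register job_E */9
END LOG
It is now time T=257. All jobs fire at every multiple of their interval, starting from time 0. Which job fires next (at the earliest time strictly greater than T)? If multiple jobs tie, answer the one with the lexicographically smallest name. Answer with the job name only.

Answer: job_F

Derivation:
Op 1: register job_F */17 -> active={job_F:*/17}
Op 2: register job_D */10 -> active={job_D:*/10, job_F:*/17}
Op 3: register job_G */19 -> active={job_D:*/10, job_F:*/17, job_G:*/19}
Op 4: unregister job_F -> active={job_D:*/10, job_G:*/19}
Op 5: register job_G */4 -> active={job_D:*/10, job_G:*/4}
Op 6: register job_F */3 -> active={job_D:*/10, job_F:*/3, job_G:*/4}
Op 7: register job_E */9 -> active={job_D:*/10, job_E:*/9, job_F:*/3, job_G:*/4}
  job_D: interval 10, next fire after T=257 is 260
  job_E: interval 9, next fire after T=257 is 261
  job_F: interval 3, next fire after T=257 is 258
  job_G: interval 4, next fire after T=257 is 260
Earliest = 258, winner (lex tiebreak) = job_F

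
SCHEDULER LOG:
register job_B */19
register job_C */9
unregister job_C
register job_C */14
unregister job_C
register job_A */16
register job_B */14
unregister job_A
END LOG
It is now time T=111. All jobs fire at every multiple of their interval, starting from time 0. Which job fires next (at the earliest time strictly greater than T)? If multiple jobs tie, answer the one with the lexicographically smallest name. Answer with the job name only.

Answer: job_B

Derivation:
Op 1: register job_B */19 -> active={job_B:*/19}
Op 2: register job_C */9 -> active={job_B:*/19, job_C:*/9}
Op 3: unregister job_C -> active={job_B:*/19}
Op 4: register job_C */14 -> active={job_B:*/19, job_C:*/14}
Op 5: unregister job_C -> active={job_B:*/19}
Op 6: register job_A */16 -> active={job_A:*/16, job_B:*/19}
Op 7: register job_B */14 -> active={job_A:*/16, job_B:*/14}
Op 8: unregister job_A -> active={job_B:*/14}
  job_B: interval 14, next fire after T=111 is 112
Earliest = 112, winner (lex tiebreak) = job_B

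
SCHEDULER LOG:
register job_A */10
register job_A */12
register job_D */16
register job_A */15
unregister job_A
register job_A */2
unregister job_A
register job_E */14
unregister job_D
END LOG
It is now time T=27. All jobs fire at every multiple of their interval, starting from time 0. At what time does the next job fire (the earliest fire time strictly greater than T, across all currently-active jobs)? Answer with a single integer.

Answer: 28

Derivation:
Op 1: register job_A */10 -> active={job_A:*/10}
Op 2: register job_A */12 -> active={job_A:*/12}
Op 3: register job_D */16 -> active={job_A:*/12, job_D:*/16}
Op 4: register job_A */15 -> active={job_A:*/15, job_D:*/16}
Op 5: unregister job_A -> active={job_D:*/16}
Op 6: register job_A */2 -> active={job_A:*/2, job_D:*/16}
Op 7: unregister job_A -> active={job_D:*/16}
Op 8: register job_E */14 -> active={job_D:*/16, job_E:*/14}
Op 9: unregister job_D -> active={job_E:*/14}
  job_E: interval 14, next fire after T=27 is 28
Earliest fire time = 28 (job job_E)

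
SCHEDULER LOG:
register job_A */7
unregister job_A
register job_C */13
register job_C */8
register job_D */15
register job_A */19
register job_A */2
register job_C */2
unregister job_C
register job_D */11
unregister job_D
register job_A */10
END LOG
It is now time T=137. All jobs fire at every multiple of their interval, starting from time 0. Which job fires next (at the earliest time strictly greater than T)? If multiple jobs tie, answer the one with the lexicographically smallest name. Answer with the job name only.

Answer: job_A

Derivation:
Op 1: register job_A */7 -> active={job_A:*/7}
Op 2: unregister job_A -> active={}
Op 3: register job_C */13 -> active={job_C:*/13}
Op 4: register job_C */8 -> active={job_C:*/8}
Op 5: register job_D */15 -> active={job_C:*/8, job_D:*/15}
Op 6: register job_A */19 -> active={job_A:*/19, job_C:*/8, job_D:*/15}
Op 7: register job_A */2 -> active={job_A:*/2, job_C:*/8, job_D:*/15}
Op 8: register job_C */2 -> active={job_A:*/2, job_C:*/2, job_D:*/15}
Op 9: unregister job_C -> active={job_A:*/2, job_D:*/15}
Op 10: register job_D */11 -> active={job_A:*/2, job_D:*/11}
Op 11: unregister job_D -> active={job_A:*/2}
Op 12: register job_A */10 -> active={job_A:*/10}
  job_A: interval 10, next fire after T=137 is 140
Earliest = 140, winner (lex tiebreak) = job_A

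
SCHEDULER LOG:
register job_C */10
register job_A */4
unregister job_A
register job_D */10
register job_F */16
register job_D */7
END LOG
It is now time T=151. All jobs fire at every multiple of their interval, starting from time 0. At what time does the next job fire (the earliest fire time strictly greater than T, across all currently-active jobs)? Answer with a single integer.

Op 1: register job_C */10 -> active={job_C:*/10}
Op 2: register job_A */4 -> active={job_A:*/4, job_C:*/10}
Op 3: unregister job_A -> active={job_C:*/10}
Op 4: register job_D */10 -> active={job_C:*/10, job_D:*/10}
Op 5: register job_F */16 -> active={job_C:*/10, job_D:*/10, job_F:*/16}
Op 6: register job_D */7 -> active={job_C:*/10, job_D:*/7, job_F:*/16}
  job_C: interval 10, next fire after T=151 is 160
  job_D: interval 7, next fire after T=151 is 154
  job_F: interval 16, next fire after T=151 is 160
Earliest fire time = 154 (job job_D)

Answer: 154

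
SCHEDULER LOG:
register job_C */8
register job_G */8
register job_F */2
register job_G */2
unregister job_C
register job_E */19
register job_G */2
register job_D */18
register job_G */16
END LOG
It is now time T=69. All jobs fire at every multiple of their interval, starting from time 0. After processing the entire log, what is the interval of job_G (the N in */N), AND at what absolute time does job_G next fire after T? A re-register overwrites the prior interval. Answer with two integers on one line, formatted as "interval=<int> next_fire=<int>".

Op 1: register job_C */8 -> active={job_C:*/8}
Op 2: register job_G */8 -> active={job_C:*/8, job_G:*/8}
Op 3: register job_F */2 -> active={job_C:*/8, job_F:*/2, job_G:*/8}
Op 4: register job_G */2 -> active={job_C:*/8, job_F:*/2, job_G:*/2}
Op 5: unregister job_C -> active={job_F:*/2, job_G:*/2}
Op 6: register job_E */19 -> active={job_E:*/19, job_F:*/2, job_G:*/2}
Op 7: register job_G */2 -> active={job_E:*/19, job_F:*/2, job_G:*/2}
Op 8: register job_D */18 -> active={job_D:*/18, job_E:*/19, job_F:*/2, job_G:*/2}
Op 9: register job_G */16 -> active={job_D:*/18, job_E:*/19, job_F:*/2, job_G:*/16}
Final interval of job_G = 16
Next fire of job_G after T=69: (69//16+1)*16 = 80

Answer: interval=16 next_fire=80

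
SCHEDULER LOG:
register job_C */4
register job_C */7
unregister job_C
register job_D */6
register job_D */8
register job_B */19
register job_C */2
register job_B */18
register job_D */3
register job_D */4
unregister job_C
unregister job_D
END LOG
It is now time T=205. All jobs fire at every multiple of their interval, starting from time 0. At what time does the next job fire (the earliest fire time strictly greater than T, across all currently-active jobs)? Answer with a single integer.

Answer: 216

Derivation:
Op 1: register job_C */4 -> active={job_C:*/4}
Op 2: register job_C */7 -> active={job_C:*/7}
Op 3: unregister job_C -> active={}
Op 4: register job_D */6 -> active={job_D:*/6}
Op 5: register job_D */8 -> active={job_D:*/8}
Op 6: register job_B */19 -> active={job_B:*/19, job_D:*/8}
Op 7: register job_C */2 -> active={job_B:*/19, job_C:*/2, job_D:*/8}
Op 8: register job_B */18 -> active={job_B:*/18, job_C:*/2, job_D:*/8}
Op 9: register job_D */3 -> active={job_B:*/18, job_C:*/2, job_D:*/3}
Op 10: register job_D */4 -> active={job_B:*/18, job_C:*/2, job_D:*/4}
Op 11: unregister job_C -> active={job_B:*/18, job_D:*/4}
Op 12: unregister job_D -> active={job_B:*/18}
  job_B: interval 18, next fire after T=205 is 216
Earliest fire time = 216 (job job_B)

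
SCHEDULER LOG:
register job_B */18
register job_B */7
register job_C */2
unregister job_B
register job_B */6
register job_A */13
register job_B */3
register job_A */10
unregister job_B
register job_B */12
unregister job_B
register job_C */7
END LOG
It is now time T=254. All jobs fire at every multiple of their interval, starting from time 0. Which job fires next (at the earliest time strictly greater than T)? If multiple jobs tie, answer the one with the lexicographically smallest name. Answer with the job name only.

Op 1: register job_B */18 -> active={job_B:*/18}
Op 2: register job_B */7 -> active={job_B:*/7}
Op 3: register job_C */2 -> active={job_B:*/7, job_C:*/2}
Op 4: unregister job_B -> active={job_C:*/2}
Op 5: register job_B */6 -> active={job_B:*/6, job_C:*/2}
Op 6: register job_A */13 -> active={job_A:*/13, job_B:*/6, job_C:*/2}
Op 7: register job_B */3 -> active={job_A:*/13, job_B:*/3, job_C:*/2}
Op 8: register job_A */10 -> active={job_A:*/10, job_B:*/3, job_C:*/2}
Op 9: unregister job_B -> active={job_A:*/10, job_C:*/2}
Op 10: register job_B */12 -> active={job_A:*/10, job_B:*/12, job_C:*/2}
Op 11: unregister job_B -> active={job_A:*/10, job_C:*/2}
Op 12: register job_C */7 -> active={job_A:*/10, job_C:*/7}
  job_A: interval 10, next fire after T=254 is 260
  job_C: interval 7, next fire after T=254 is 259
Earliest = 259, winner (lex tiebreak) = job_C

Answer: job_C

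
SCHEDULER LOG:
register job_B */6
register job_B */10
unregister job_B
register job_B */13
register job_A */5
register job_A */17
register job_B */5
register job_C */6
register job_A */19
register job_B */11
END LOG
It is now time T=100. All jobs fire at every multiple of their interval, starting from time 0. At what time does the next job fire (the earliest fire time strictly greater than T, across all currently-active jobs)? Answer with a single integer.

Answer: 102

Derivation:
Op 1: register job_B */6 -> active={job_B:*/6}
Op 2: register job_B */10 -> active={job_B:*/10}
Op 3: unregister job_B -> active={}
Op 4: register job_B */13 -> active={job_B:*/13}
Op 5: register job_A */5 -> active={job_A:*/5, job_B:*/13}
Op 6: register job_A */17 -> active={job_A:*/17, job_B:*/13}
Op 7: register job_B */5 -> active={job_A:*/17, job_B:*/5}
Op 8: register job_C */6 -> active={job_A:*/17, job_B:*/5, job_C:*/6}
Op 9: register job_A */19 -> active={job_A:*/19, job_B:*/5, job_C:*/6}
Op 10: register job_B */11 -> active={job_A:*/19, job_B:*/11, job_C:*/6}
  job_A: interval 19, next fire after T=100 is 114
  job_B: interval 11, next fire after T=100 is 110
  job_C: interval 6, next fire after T=100 is 102
Earliest fire time = 102 (job job_C)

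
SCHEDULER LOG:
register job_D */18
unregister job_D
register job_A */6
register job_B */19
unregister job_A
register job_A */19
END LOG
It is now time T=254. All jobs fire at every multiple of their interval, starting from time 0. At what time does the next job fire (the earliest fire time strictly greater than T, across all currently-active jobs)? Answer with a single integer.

Answer: 266

Derivation:
Op 1: register job_D */18 -> active={job_D:*/18}
Op 2: unregister job_D -> active={}
Op 3: register job_A */6 -> active={job_A:*/6}
Op 4: register job_B */19 -> active={job_A:*/6, job_B:*/19}
Op 5: unregister job_A -> active={job_B:*/19}
Op 6: register job_A */19 -> active={job_A:*/19, job_B:*/19}
  job_A: interval 19, next fire after T=254 is 266
  job_B: interval 19, next fire after T=254 is 266
Earliest fire time = 266 (job job_A)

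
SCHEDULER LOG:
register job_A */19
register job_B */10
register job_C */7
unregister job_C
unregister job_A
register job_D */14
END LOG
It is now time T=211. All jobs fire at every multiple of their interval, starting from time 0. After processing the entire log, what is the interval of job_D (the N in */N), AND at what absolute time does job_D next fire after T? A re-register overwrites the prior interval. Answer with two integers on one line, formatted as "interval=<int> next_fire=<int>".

Answer: interval=14 next_fire=224

Derivation:
Op 1: register job_A */19 -> active={job_A:*/19}
Op 2: register job_B */10 -> active={job_A:*/19, job_B:*/10}
Op 3: register job_C */7 -> active={job_A:*/19, job_B:*/10, job_C:*/7}
Op 4: unregister job_C -> active={job_A:*/19, job_B:*/10}
Op 5: unregister job_A -> active={job_B:*/10}
Op 6: register job_D */14 -> active={job_B:*/10, job_D:*/14}
Final interval of job_D = 14
Next fire of job_D after T=211: (211//14+1)*14 = 224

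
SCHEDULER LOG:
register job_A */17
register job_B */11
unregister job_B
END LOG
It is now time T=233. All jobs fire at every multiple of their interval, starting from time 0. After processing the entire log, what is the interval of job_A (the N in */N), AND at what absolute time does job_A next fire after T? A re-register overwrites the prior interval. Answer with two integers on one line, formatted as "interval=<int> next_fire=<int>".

Answer: interval=17 next_fire=238

Derivation:
Op 1: register job_A */17 -> active={job_A:*/17}
Op 2: register job_B */11 -> active={job_A:*/17, job_B:*/11}
Op 3: unregister job_B -> active={job_A:*/17}
Final interval of job_A = 17
Next fire of job_A after T=233: (233//17+1)*17 = 238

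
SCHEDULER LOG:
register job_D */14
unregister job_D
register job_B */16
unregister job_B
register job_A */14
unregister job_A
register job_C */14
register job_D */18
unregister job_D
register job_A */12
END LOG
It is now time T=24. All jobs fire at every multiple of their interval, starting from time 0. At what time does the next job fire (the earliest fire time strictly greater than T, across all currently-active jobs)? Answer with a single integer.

Op 1: register job_D */14 -> active={job_D:*/14}
Op 2: unregister job_D -> active={}
Op 3: register job_B */16 -> active={job_B:*/16}
Op 4: unregister job_B -> active={}
Op 5: register job_A */14 -> active={job_A:*/14}
Op 6: unregister job_A -> active={}
Op 7: register job_C */14 -> active={job_C:*/14}
Op 8: register job_D */18 -> active={job_C:*/14, job_D:*/18}
Op 9: unregister job_D -> active={job_C:*/14}
Op 10: register job_A */12 -> active={job_A:*/12, job_C:*/14}
  job_A: interval 12, next fire after T=24 is 36
  job_C: interval 14, next fire after T=24 is 28
Earliest fire time = 28 (job job_C)

Answer: 28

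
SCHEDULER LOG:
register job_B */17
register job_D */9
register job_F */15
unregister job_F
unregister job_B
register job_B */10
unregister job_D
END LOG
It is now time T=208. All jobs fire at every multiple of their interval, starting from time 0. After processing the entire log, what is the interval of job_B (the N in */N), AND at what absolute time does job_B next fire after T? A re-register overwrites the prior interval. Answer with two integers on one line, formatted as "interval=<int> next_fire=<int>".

Op 1: register job_B */17 -> active={job_B:*/17}
Op 2: register job_D */9 -> active={job_B:*/17, job_D:*/9}
Op 3: register job_F */15 -> active={job_B:*/17, job_D:*/9, job_F:*/15}
Op 4: unregister job_F -> active={job_B:*/17, job_D:*/9}
Op 5: unregister job_B -> active={job_D:*/9}
Op 6: register job_B */10 -> active={job_B:*/10, job_D:*/9}
Op 7: unregister job_D -> active={job_B:*/10}
Final interval of job_B = 10
Next fire of job_B after T=208: (208//10+1)*10 = 210

Answer: interval=10 next_fire=210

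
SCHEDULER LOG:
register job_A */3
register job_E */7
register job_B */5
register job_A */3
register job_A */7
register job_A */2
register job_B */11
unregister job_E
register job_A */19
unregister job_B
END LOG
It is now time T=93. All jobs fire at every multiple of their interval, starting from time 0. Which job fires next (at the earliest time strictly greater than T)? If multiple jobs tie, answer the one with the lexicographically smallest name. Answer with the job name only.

Answer: job_A

Derivation:
Op 1: register job_A */3 -> active={job_A:*/3}
Op 2: register job_E */7 -> active={job_A:*/3, job_E:*/7}
Op 3: register job_B */5 -> active={job_A:*/3, job_B:*/5, job_E:*/7}
Op 4: register job_A */3 -> active={job_A:*/3, job_B:*/5, job_E:*/7}
Op 5: register job_A */7 -> active={job_A:*/7, job_B:*/5, job_E:*/7}
Op 6: register job_A */2 -> active={job_A:*/2, job_B:*/5, job_E:*/7}
Op 7: register job_B */11 -> active={job_A:*/2, job_B:*/11, job_E:*/7}
Op 8: unregister job_E -> active={job_A:*/2, job_B:*/11}
Op 9: register job_A */19 -> active={job_A:*/19, job_B:*/11}
Op 10: unregister job_B -> active={job_A:*/19}
  job_A: interval 19, next fire after T=93 is 95
Earliest = 95, winner (lex tiebreak) = job_A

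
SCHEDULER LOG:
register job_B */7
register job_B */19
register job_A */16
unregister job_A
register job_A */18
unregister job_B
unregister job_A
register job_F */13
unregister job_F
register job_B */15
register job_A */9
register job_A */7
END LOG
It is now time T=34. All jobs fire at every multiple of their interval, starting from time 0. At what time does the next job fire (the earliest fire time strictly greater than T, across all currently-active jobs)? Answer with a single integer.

Answer: 35

Derivation:
Op 1: register job_B */7 -> active={job_B:*/7}
Op 2: register job_B */19 -> active={job_B:*/19}
Op 3: register job_A */16 -> active={job_A:*/16, job_B:*/19}
Op 4: unregister job_A -> active={job_B:*/19}
Op 5: register job_A */18 -> active={job_A:*/18, job_B:*/19}
Op 6: unregister job_B -> active={job_A:*/18}
Op 7: unregister job_A -> active={}
Op 8: register job_F */13 -> active={job_F:*/13}
Op 9: unregister job_F -> active={}
Op 10: register job_B */15 -> active={job_B:*/15}
Op 11: register job_A */9 -> active={job_A:*/9, job_B:*/15}
Op 12: register job_A */7 -> active={job_A:*/7, job_B:*/15}
  job_A: interval 7, next fire after T=34 is 35
  job_B: interval 15, next fire after T=34 is 45
Earliest fire time = 35 (job job_A)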